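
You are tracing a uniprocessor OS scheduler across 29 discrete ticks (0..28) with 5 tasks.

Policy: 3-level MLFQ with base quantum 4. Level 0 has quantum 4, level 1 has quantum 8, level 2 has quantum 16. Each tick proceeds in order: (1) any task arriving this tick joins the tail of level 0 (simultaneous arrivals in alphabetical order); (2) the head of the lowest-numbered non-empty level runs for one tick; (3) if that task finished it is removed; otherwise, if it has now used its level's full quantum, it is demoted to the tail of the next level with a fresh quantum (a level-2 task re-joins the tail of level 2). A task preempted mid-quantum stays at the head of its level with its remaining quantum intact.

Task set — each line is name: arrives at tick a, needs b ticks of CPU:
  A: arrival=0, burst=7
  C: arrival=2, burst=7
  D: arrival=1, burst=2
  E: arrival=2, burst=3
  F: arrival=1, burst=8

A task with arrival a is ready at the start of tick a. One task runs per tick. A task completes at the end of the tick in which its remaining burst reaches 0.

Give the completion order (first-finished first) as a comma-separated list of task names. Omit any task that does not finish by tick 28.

completion order = D, E, A, F, C

t=0: L0/L1/L2 = A/-/- → run A
t=1: L0/L1/L2 = ADF/-/- → run A
t=2: L0/L1/L2 = ADFCE/-/- → run A
t=3: L0/L1/L2 = ADFCE/-/- → run A
t=4: L0/L1/L2 = DFCE/A/- → run D
t=5: L0/L1/L2 = DFCE/A/- → run D
t=6: L0/L1/L2 = FCE/A/- → run F
t=7: L0/L1/L2 = FCE/A/- → run F
t=8: L0/L1/L2 = FCE/A/- → run F
t=9: L0/L1/L2 = FCE/A/- → run F
t=10: L0/L1/L2 = CE/AF/- → run C
t=11: L0/L1/L2 = CE/AF/- → run C
t=12: L0/L1/L2 = CE/AF/- → run C
t=13: L0/L1/L2 = CE/AF/- → run C
t=14: L0/L1/L2 = E/AFC/- → run E
t=15: L0/L1/L2 = E/AFC/- → run E
t=16: L0/L1/L2 = E/AFC/- → run E
t=17: L0/L1/L2 = -/AFC/- → run A
t=18: L0/L1/L2 = -/AFC/- → run A
t=19: L0/L1/L2 = -/AFC/- → run A
t=20: L0/L1/L2 = -/FC/- → run F
t=21: L0/L1/L2 = -/FC/- → run F
t=22: L0/L1/L2 = -/FC/- → run F
t=23: L0/L1/L2 = -/FC/- → run F
t=24: L0/L1/L2 = -/C/- → run C
t=25: L0/L1/L2 = -/C/- → run C
t=26: L0/L1/L2 = -/C/- → run C
t=27: (idle)
t=28: (idle)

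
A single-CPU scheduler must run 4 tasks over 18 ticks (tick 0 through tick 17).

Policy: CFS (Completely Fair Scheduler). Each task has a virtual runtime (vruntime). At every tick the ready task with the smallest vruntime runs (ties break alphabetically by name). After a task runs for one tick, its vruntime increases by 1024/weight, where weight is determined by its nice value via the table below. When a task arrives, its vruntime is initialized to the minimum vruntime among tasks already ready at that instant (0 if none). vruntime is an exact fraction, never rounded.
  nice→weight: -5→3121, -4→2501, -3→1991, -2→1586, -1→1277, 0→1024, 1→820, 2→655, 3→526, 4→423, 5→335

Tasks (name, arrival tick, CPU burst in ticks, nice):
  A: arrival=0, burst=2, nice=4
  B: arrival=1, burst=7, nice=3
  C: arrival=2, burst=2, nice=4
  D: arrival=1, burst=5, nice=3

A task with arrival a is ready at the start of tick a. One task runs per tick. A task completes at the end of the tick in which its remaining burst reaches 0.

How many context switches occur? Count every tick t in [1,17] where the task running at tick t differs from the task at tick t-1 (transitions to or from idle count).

context switches = 14

t=0: vr[A=0] → run A
t=1: vr[A=1024/423 B=1024/423 D=1024/423] → run A
t=2: vr[B=1024/423 C=1024/423 D=1024/423] → run B
t=3: vr[B=485888/111249 C=1024/423 D=1024/423] → run C
t=4: vr[B=485888/111249 C=2048/423 D=1024/423] → run D
t=5: vr[B=485888/111249 C=2048/423 D=485888/111249] → run B
t=6: vr[B=702464/111249 C=2048/423 D=485888/111249] → run D
t=7: vr[B=702464/111249 C=2048/423 D=702464/111249] → run C
t=8: vr[B=702464/111249 D=702464/111249] → run B
t=9: vr[B=919040/111249 D=702464/111249] → run D
t=10: vr[B=919040/111249 D=919040/111249] → run B
t=11: vr[B=1135616/111249 D=919040/111249] → run D
t=12: vr[B=1135616/111249 D=1135616/111249] → run B
t=13: vr[B=1352192/111249 D=1135616/111249] → run D
t=14: vr[B=1352192/111249] → run B
t=15: vr[B=1568768/111249] → run B
t=16: (idle)
t=17: (idle)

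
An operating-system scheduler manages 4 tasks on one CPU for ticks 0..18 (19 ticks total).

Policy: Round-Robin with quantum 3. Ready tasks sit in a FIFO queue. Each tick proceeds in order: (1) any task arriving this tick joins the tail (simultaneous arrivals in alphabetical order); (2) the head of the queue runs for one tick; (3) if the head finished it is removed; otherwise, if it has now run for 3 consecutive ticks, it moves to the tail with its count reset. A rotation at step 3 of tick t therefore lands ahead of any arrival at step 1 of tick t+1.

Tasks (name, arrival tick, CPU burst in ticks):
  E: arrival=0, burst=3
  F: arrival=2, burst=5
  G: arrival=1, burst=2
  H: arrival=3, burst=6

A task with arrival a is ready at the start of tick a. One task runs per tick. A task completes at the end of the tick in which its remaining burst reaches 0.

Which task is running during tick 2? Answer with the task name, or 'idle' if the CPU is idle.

running at tick 2 = E

t=0: queue=[E] q_used=0 → run E
t=1: queue=[E,G] q_used=1 → run E
t=2: queue=[E,G,F] q_used=2 → run E
t=3: queue=[G,F,H] q_used=0 → run G
t=4: queue=[G,F,H] q_used=1 → run G
t=5: queue=[F,H] q_used=0 → run F
t=6: queue=[F,H] q_used=1 → run F
t=7: queue=[F,H] q_used=2 → run F
t=8: queue=[H,F] q_used=0 → run H
t=9: queue=[H,F] q_used=1 → run H
t=10: queue=[H,F] q_used=2 → run H
t=11: queue=[F,H] q_used=0 → run F
t=12: queue=[F,H] q_used=1 → run F
t=13: queue=[H] q_used=0 → run H
t=14: queue=[H] q_used=1 → run H
t=15: queue=[H] q_used=2 → run H
t=16: (idle)
t=17: (idle)
t=18: (idle)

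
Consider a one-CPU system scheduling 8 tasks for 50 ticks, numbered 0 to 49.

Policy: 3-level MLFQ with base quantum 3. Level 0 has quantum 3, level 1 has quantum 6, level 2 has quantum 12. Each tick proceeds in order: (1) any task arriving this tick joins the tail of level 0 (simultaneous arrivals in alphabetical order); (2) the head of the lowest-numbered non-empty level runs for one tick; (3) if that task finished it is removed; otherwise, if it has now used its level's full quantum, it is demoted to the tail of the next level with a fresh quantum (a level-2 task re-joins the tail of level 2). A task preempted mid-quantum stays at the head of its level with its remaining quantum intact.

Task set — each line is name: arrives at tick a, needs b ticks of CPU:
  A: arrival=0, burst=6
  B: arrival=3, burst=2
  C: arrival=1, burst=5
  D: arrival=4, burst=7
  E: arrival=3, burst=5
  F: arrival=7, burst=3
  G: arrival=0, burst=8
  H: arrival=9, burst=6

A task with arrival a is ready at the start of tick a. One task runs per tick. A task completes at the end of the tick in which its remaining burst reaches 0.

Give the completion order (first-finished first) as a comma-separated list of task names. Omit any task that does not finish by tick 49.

t=0: L0/L1/L2 = AG/-/- → run A
t=1: L0/L1/L2 = AGC/-/- → run A
t=2: L0/L1/L2 = AGC/-/- → run A
t=3: L0/L1/L2 = GCBE/A/- → run G
t=4: L0/L1/L2 = GCBED/A/- → run G
t=5: L0/L1/L2 = GCBED/A/- → run G
t=6: L0/L1/L2 = CBED/AG/- → run C
t=7: L0/L1/L2 = CBEDF/AG/- → run C
t=8: L0/L1/L2 = CBEDF/AG/- → run C
t=9: L0/L1/L2 = BEDFH/AGC/- → run B
t=10: L0/L1/L2 = BEDFH/AGC/- → run B
t=11: L0/L1/L2 = EDFH/AGC/- → run E
t=12: L0/L1/L2 = EDFH/AGC/- → run E
t=13: L0/L1/L2 = EDFH/AGC/- → run E
t=14: L0/L1/L2 = DFH/AGCE/- → run D
t=15: L0/L1/L2 = DFH/AGCE/- → run D
t=16: L0/L1/L2 = DFH/AGCE/- → run D
t=17: L0/L1/L2 = FH/AGCED/- → run F
t=18: L0/L1/L2 = FH/AGCED/- → run F
t=19: L0/L1/L2 = FH/AGCED/- → run F
t=20: L0/L1/L2 = H/AGCED/- → run H
t=21: L0/L1/L2 = H/AGCED/- → run H
t=22: L0/L1/L2 = H/AGCED/- → run H
t=23: L0/L1/L2 = -/AGCEDH/- → run A
t=24: L0/L1/L2 = -/AGCEDH/- → run A
t=25: L0/L1/L2 = -/AGCEDH/- → run A
t=26: L0/L1/L2 = -/GCEDH/- → run G
t=27: L0/L1/L2 = -/GCEDH/- → run G
t=28: L0/L1/L2 = -/GCEDH/- → run G
t=29: L0/L1/L2 = -/GCEDH/- → run G
t=30: L0/L1/L2 = -/GCEDH/- → run G
t=31: L0/L1/L2 = -/CEDH/- → run C
t=32: L0/L1/L2 = -/CEDH/- → run C
t=33: L0/L1/L2 = -/EDH/- → run E
t=34: L0/L1/L2 = -/EDH/- → run E
t=35: L0/L1/L2 = -/DH/- → run D
t=36: L0/L1/L2 = -/DH/- → run D
t=37: L0/L1/L2 = -/DH/- → run D
t=38: L0/L1/L2 = -/DH/- → run D
t=39: L0/L1/L2 = -/H/- → run H
t=40: L0/L1/L2 = -/H/- → run H
t=41: L0/L1/L2 = -/H/- → run H
t=42: (idle)
t=43: (idle)
t=44: (idle)
t=45: (idle)
t=46: (idle)
t=47: (idle)
t=48: (idle)
t=49: (idle)

completion order = B, F, A, G, C, E, D, H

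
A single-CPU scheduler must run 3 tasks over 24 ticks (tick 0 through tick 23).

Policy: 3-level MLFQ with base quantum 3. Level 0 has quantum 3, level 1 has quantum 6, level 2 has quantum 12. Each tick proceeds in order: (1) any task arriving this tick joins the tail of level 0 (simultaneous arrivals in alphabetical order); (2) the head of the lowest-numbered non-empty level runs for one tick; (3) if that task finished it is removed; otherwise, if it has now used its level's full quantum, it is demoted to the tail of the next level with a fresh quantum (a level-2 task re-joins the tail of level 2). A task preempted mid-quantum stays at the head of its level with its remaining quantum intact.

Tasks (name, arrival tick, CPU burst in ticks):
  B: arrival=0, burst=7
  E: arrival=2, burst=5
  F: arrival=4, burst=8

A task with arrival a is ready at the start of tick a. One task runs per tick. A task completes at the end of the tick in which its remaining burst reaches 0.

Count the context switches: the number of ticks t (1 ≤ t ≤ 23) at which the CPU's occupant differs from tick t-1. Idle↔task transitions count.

context switches = 6

t=0: L0/L1/L2 = B/-/- → run B
t=1: L0/L1/L2 = B/-/- → run B
t=2: L0/L1/L2 = BE/-/- → run B
t=3: L0/L1/L2 = E/B/- → run E
t=4: L0/L1/L2 = EF/B/- → run E
t=5: L0/L1/L2 = EF/B/- → run E
t=6: L0/L1/L2 = F/BE/- → run F
t=7: L0/L1/L2 = F/BE/- → run F
t=8: L0/L1/L2 = F/BE/- → run F
t=9: L0/L1/L2 = -/BEF/- → run B
t=10: L0/L1/L2 = -/BEF/- → run B
t=11: L0/L1/L2 = -/BEF/- → run B
t=12: L0/L1/L2 = -/BEF/- → run B
t=13: L0/L1/L2 = -/EF/- → run E
t=14: L0/L1/L2 = -/EF/- → run E
t=15: L0/L1/L2 = -/F/- → run F
t=16: L0/L1/L2 = -/F/- → run F
t=17: L0/L1/L2 = -/F/- → run F
t=18: L0/L1/L2 = -/F/- → run F
t=19: L0/L1/L2 = -/F/- → run F
t=20: (idle)
t=21: (idle)
t=22: (idle)
t=23: (idle)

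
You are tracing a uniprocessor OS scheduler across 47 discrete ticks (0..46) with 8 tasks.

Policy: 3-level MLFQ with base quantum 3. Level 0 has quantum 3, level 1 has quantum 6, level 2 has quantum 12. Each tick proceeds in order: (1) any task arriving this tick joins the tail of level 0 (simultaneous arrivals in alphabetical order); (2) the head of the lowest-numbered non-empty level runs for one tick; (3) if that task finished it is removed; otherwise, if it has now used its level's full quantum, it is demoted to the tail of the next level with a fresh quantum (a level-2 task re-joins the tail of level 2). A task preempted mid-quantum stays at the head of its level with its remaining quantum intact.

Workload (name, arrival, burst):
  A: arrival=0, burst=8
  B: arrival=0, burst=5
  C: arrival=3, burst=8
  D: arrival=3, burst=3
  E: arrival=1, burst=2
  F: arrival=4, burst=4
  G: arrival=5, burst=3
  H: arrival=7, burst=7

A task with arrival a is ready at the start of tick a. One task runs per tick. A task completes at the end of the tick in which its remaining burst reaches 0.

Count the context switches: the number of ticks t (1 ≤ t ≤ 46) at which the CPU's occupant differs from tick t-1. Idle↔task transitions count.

context switches = 13

t=0: L0/L1/L2 = AB/-/- → run A
t=1: L0/L1/L2 = ABE/-/- → run A
t=2: L0/L1/L2 = ABE/-/- → run A
t=3: L0/L1/L2 = BECD/A/- → run B
t=4: L0/L1/L2 = BECDF/A/- → run B
t=5: L0/L1/L2 = BECDFG/A/- → run B
t=6: L0/L1/L2 = ECDFG/AB/- → run E
t=7: L0/L1/L2 = ECDFGH/AB/- → run E
t=8: L0/L1/L2 = CDFGH/AB/- → run C
t=9: L0/L1/L2 = CDFGH/AB/- → run C
t=10: L0/L1/L2 = CDFGH/AB/- → run C
t=11: L0/L1/L2 = DFGH/ABC/- → run D
t=12: L0/L1/L2 = DFGH/ABC/- → run D
t=13: L0/L1/L2 = DFGH/ABC/- → run D
t=14: L0/L1/L2 = FGH/ABC/- → run F
t=15: L0/L1/L2 = FGH/ABC/- → run F
t=16: L0/L1/L2 = FGH/ABC/- → run F
t=17: L0/L1/L2 = GH/ABCF/- → run G
t=18: L0/L1/L2 = GH/ABCF/- → run G
t=19: L0/L1/L2 = GH/ABCF/- → run G
t=20: L0/L1/L2 = H/ABCF/- → run H
t=21: L0/L1/L2 = H/ABCF/- → run H
t=22: L0/L1/L2 = H/ABCF/- → run H
t=23: L0/L1/L2 = -/ABCFH/- → run A
t=24: L0/L1/L2 = -/ABCFH/- → run A
t=25: L0/L1/L2 = -/ABCFH/- → run A
t=26: L0/L1/L2 = -/ABCFH/- → run A
t=27: L0/L1/L2 = -/ABCFH/- → run A
t=28: L0/L1/L2 = -/BCFH/- → run B
t=29: L0/L1/L2 = -/BCFH/- → run B
t=30: L0/L1/L2 = -/CFH/- → run C
t=31: L0/L1/L2 = -/CFH/- → run C
t=32: L0/L1/L2 = -/CFH/- → run C
t=33: L0/L1/L2 = -/CFH/- → run C
t=34: L0/L1/L2 = -/CFH/- → run C
t=35: L0/L1/L2 = -/FH/- → run F
t=36: L0/L1/L2 = -/H/- → run H
t=37: L0/L1/L2 = -/H/- → run H
t=38: L0/L1/L2 = -/H/- → run H
t=39: L0/L1/L2 = -/H/- → run H
t=40: (idle)
t=41: (idle)
t=42: (idle)
t=43: (idle)
t=44: (idle)
t=45: (idle)
t=46: (idle)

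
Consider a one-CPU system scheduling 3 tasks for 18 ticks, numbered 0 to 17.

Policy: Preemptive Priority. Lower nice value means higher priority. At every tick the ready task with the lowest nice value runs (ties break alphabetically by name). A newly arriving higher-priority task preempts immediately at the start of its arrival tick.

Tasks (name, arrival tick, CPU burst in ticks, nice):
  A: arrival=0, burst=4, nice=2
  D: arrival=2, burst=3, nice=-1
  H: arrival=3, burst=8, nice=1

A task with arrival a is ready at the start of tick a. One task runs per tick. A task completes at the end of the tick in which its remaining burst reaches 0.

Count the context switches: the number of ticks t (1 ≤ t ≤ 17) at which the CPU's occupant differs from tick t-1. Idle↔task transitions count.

t=0: ready={A} → run A
t=1: ready={A} → run A
t=2: ready={A,D} → run D
t=3: ready={A,D,H} → run D
t=4: ready={A,D,H} → run D
t=5: ready={A,H} → run H
t=6: ready={A,H} → run H
t=7: ready={A,H} → run H
t=8: ready={A,H} → run H
t=9: ready={A,H} → run H
t=10: ready={A,H} → run H
t=11: ready={A,H} → run H
t=12: ready={A,H} → run H
t=13: ready={A} → run A
t=14: ready={A} → run A
t=15: (idle)
t=16: (idle)
t=17: (idle)

context switches = 4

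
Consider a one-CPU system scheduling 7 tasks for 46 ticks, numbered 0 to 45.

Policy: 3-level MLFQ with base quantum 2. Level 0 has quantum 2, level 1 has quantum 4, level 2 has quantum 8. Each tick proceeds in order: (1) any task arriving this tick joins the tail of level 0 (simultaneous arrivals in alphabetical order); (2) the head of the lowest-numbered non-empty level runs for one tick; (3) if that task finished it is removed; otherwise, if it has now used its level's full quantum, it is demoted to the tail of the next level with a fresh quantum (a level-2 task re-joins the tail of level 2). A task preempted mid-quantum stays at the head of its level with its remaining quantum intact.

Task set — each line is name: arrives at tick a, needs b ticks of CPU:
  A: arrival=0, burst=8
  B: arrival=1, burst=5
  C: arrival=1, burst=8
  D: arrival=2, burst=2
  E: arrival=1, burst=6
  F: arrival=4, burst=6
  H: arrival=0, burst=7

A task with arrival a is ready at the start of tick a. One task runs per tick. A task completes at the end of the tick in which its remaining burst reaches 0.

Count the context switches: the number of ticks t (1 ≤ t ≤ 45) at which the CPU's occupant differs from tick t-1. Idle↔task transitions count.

context switches = 16

t=0: L0/L1/L2 = AH/-/- → run A
t=1: L0/L1/L2 = AHBCE/-/- → run A
t=2: L0/L1/L2 = HBCED/A/- → run H
t=3: L0/L1/L2 = HBCED/A/- → run H
t=4: L0/L1/L2 = BCEDF/AH/- → run B
t=5: L0/L1/L2 = BCEDF/AH/- → run B
t=6: L0/L1/L2 = CEDF/AHB/- → run C
t=7: L0/L1/L2 = CEDF/AHB/- → run C
t=8: L0/L1/L2 = EDF/AHBC/- → run E
t=9: L0/L1/L2 = EDF/AHBC/- → run E
t=10: L0/L1/L2 = DF/AHBCE/- → run D
t=11: L0/L1/L2 = DF/AHBCE/- → run D
t=12: L0/L1/L2 = F/AHBCE/- → run F
t=13: L0/L1/L2 = F/AHBCE/- → run F
t=14: L0/L1/L2 = -/AHBCEF/- → run A
t=15: L0/L1/L2 = -/AHBCEF/- → run A
t=16: L0/L1/L2 = -/AHBCEF/- → run A
t=17: L0/L1/L2 = -/AHBCEF/- → run A
t=18: L0/L1/L2 = -/HBCEF/A → run H
t=19: L0/L1/L2 = -/HBCEF/A → run H
t=20: L0/L1/L2 = -/HBCEF/A → run H
t=21: L0/L1/L2 = -/HBCEF/A → run H
t=22: L0/L1/L2 = -/BCEF/AH → run B
t=23: L0/L1/L2 = -/BCEF/AH → run B
t=24: L0/L1/L2 = -/BCEF/AH → run B
t=25: L0/L1/L2 = -/CEF/AH → run C
t=26: L0/L1/L2 = -/CEF/AH → run C
t=27: L0/L1/L2 = -/CEF/AH → run C
t=28: L0/L1/L2 = -/CEF/AH → run C
t=29: L0/L1/L2 = -/EF/AHC → run E
t=30: L0/L1/L2 = -/EF/AHC → run E
t=31: L0/L1/L2 = -/EF/AHC → run E
t=32: L0/L1/L2 = -/EF/AHC → run E
t=33: L0/L1/L2 = -/F/AHC → run F
t=34: L0/L1/L2 = -/F/AHC → run F
t=35: L0/L1/L2 = -/F/AHC → run F
t=36: L0/L1/L2 = -/F/AHC → run F
t=37: L0/L1/L2 = -/-/AHC → run A
t=38: L0/L1/L2 = -/-/AHC → run A
t=39: L0/L1/L2 = -/-/HC → run H
t=40: L0/L1/L2 = -/-/C → run C
t=41: L0/L1/L2 = -/-/C → run C
t=42: (idle)
t=43: (idle)
t=44: (idle)
t=45: (idle)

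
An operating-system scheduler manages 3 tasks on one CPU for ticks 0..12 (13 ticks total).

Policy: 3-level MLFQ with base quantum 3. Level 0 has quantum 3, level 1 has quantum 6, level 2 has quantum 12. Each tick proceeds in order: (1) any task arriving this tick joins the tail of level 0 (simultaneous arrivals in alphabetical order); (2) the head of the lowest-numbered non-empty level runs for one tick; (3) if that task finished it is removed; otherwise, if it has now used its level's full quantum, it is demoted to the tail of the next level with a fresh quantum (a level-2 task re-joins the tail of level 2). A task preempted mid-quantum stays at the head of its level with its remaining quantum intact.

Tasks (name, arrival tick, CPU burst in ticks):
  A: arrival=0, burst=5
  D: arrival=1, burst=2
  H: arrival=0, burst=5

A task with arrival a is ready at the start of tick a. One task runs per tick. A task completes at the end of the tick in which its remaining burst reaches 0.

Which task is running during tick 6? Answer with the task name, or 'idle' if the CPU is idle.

t=0: L0/L1/L2 = AH/-/- → run A
t=1: L0/L1/L2 = AHD/-/- → run A
t=2: L0/L1/L2 = AHD/-/- → run A
t=3: L0/L1/L2 = HD/A/- → run H
t=4: L0/L1/L2 = HD/A/- → run H
t=5: L0/L1/L2 = HD/A/- → run H
t=6: L0/L1/L2 = D/AH/- → run D
t=7: L0/L1/L2 = D/AH/- → run D
t=8: L0/L1/L2 = -/AH/- → run A
t=9: L0/L1/L2 = -/AH/- → run A
t=10: L0/L1/L2 = -/H/- → run H
t=11: L0/L1/L2 = -/H/- → run H
t=12: (idle)

running at tick 6 = D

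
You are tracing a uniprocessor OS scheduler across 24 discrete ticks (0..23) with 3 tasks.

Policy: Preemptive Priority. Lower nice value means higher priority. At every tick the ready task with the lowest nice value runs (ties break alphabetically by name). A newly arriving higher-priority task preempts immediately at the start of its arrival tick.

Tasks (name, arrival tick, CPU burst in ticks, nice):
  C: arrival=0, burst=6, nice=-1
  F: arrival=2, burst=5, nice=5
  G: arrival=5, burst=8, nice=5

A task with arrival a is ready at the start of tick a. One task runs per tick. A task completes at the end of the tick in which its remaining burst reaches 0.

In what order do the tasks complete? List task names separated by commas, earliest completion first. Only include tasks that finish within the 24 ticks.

completion order = C, F, G

t=0: ready={C} → run C
t=1: ready={C} → run C
t=2: ready={C,F} → run C
t=3: ready={C,F} → run C
t=4: ready={C,F} → run C
t=5: ready={C,F,G} → run C
t=6: ready={F,G} → run F
t=7: ready={F,G} → run F
t=8: ready={F,G} → run F
t=9: ready={F,G} → run F
t=10: ready={F,G} → run F
t=11: ready={G} → run G
t=12: ready={G} → run G
t=13: ready={G} → run G
t=14: ready={G} → run G
t=15: ready={G} → run G
t=16: ready={G} → run G
t=17: ready={G} → run G
t=18: ready={G} → run G
t=19: (idle)
t=20: (idle)
t=21: (idle)
t=22: (idle)
t=23: (idle)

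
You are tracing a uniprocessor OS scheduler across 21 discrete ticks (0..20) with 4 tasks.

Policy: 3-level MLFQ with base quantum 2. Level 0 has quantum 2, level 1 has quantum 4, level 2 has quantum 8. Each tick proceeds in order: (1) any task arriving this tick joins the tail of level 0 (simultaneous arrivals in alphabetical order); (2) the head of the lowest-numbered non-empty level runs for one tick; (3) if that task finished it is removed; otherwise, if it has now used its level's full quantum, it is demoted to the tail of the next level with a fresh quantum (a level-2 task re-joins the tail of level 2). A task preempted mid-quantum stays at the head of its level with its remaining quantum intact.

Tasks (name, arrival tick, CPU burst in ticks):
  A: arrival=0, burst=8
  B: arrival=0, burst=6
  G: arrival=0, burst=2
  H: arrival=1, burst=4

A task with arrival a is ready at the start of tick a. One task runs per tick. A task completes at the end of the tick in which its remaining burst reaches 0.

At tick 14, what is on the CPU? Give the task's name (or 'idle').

t=0: L0/L1/L2 = ABG/-/- → run A
t=1: L0/L1/L2 = ABGH/-/- → run A
t=2: L0/L1/L2 = BGH/A/- → run B
t=3: L0/L1/L2 = BGH/A/- → run B
t=4: L0/L1/L2 = GH/AB/- → run G
t=5: L0/L1/L2 = GH/AB/- → run G
t=6: L0/L1/L2 = H/AB/- → run H
t=7: L0/L1/L2 = H/AB/- → run H
t=8: L0/L1/L2 = -/ABH/- → run A
t=9: L0/L1/L2 = -/ABH/- → run A
t=10: L0/L1/L2 = -/ABH/- → run A
t=11: L0/L1/L2 = -/ABH/- → run A
t=12: L0/L1/L2 = -/BH/A → run B
t=13: L0/L1/L2 = -/BH/A → run B
t=14: L0/L1/L2 = -/BH/A → run B
t=15: L0/L1/L2 = -/BH/A → run B
t=16: L0/L1/L2 = -/H/A → run H
t=17: L0/L1/L2 = -/H/A → run H
t=18: L0/L1/L2 = -/-/A → run A
t=19: L0/L1/L2 = -/-/A → run A
t=20: (idle)

running at tick 14 = B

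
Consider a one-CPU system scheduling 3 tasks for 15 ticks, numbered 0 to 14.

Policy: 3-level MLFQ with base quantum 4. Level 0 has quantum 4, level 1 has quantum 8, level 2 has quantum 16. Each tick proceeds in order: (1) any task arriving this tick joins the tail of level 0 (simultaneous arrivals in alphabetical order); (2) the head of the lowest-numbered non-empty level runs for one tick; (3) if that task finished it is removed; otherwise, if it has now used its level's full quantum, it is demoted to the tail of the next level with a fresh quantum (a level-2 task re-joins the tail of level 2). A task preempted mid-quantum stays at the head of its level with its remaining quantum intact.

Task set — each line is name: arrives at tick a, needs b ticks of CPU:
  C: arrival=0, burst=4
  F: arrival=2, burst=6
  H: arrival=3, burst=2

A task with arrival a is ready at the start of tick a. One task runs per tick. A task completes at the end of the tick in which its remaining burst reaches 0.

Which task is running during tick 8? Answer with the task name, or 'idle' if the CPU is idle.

t=0: L0/L1/L2 = C/-/- → run C
t=1: L0/L1/L2 = C/-/- → run C
t=2: L0/L1/L2 = CF/-/- → run C
t=3: L0/L1/L2 = CFH/-/- → run C
t=4: L0/L1/L2 = FH/-/- → run F
t=5: L0/L1/L2 = FH/-/- → run F
t=6: L0/L1/L2 = FH/-/- → run F
t=7: L0/L1/L2 = FH/-/- → run F
t=8: L0/L1/L2 = H/F/- → run H
t=9: L0/L1/L2 = H/F/- → run H
t=10: L0/L1/L2 = -/F/- → run F
t=11: L0/L1/L2 = -/F/- → run F
t=12: (idle)
t=13: (idle)
t=14: (idle)

running at tick 8 = H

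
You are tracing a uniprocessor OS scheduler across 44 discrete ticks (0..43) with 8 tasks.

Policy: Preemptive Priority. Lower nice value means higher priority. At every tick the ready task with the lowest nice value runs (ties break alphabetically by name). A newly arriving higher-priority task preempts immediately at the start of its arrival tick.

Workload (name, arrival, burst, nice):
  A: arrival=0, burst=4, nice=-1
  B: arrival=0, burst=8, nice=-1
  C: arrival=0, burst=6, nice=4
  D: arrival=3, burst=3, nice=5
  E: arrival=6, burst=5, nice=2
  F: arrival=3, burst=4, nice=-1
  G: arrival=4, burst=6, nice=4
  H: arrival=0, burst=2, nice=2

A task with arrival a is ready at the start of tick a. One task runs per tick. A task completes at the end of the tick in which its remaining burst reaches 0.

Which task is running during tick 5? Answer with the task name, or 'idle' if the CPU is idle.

t=0: ready={A,B,C,H} → run A
t=1: ready={A,B,C,H} → run A
t=2: ready={A,B,C,H} → run A
t=3: ready={A,B,C,D,F,H} → run A
t=4: ready={B,C,D,F,G,H} → run B
t=5: ready={B,C,D,F,G,H} → run B
t=6: ready={B,C,D,E,F,G,H} → run B
t=7: ready={B,C,D,E,F,G,H} → run B
t=8: ready={B,C,D,E,F,G,H} → run B
t=9: ready={B,C,D,E,F,G,H} → run B
t=10: ready={B,C,D,E,F,G,H} → run B
t=11: ready={B,C,D,E,F,G,H} → run B
t=12: ready={C,D,E,F,G,H} → run F
t=13: ready={C,D,E,F,G,H} → run F
t=14: ready={C,D,E,F,G,H} → run F
t=15: ready={C,D,E,F,G,H} → run F
t=16: ready={C,D,E,G,H} → run E
t=17: ready={C,D,E,G,H} → run E
t=18: ready={C,D,E,G,H} → run E
t=19: ready={C,D,E,G,H} → run E
t=20: ready={C,D,E,G,H} → run E
t=21: ready={C,D,G,H} → run H
t=22: ready={C,D,G,H} → run H
t=23: ready={C,D,G} → run C
t=24: ready={C,D,G} → run C
t=25: ready={C,D,G} → run C
t=26: ready={C,D,G} → run C
t=27: ready={C,D,G} → run C
t=28: ready={C,D,G} → run C
t=29: ready={D,G} → run G
t=30: ready={D,G} → run G
t=31: ready={D,G} → run G
t=32: ready={D,G} → run G
t=33: ready={D,G} → run G
t=34: ready={D,G} → run G
t=35: ready={D} → run D
t=36: ready={D} → run D
t=37: ready={D} → run D
t=38: (idle)
t=39: (idle)
t=40: (idle)
t=41: (idle)
t=42: (idle)
t=43: (idle)

running at tick 5 = B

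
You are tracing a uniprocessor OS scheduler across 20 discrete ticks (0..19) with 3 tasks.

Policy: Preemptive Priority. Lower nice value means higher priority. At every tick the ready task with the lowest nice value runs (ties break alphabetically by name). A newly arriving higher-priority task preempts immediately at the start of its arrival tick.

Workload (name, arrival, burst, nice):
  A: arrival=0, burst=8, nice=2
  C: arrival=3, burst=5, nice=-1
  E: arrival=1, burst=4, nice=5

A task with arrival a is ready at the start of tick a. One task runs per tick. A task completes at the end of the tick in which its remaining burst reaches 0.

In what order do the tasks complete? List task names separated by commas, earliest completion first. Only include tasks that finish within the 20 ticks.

t=0: ready={A} → run A
t=1: ready={A,E} → run A
t=2: ready={A,E} → run A
t=3: ready={A,C,E} → run C
t=4: ready={A,C,E} → run C
t=5: ready={A,C,E} → run C
t=6: ready={A,C,E} → run C
t=7: ready={A,C,E} → run C
t=8: ready={A,E} → run A
t=9: ready={A,E} → run A
t=10: ready={A,E} → run A
t=11: ready={A,E} → run A
t=12: ready={A,E} → run A
t=13: ready={E} → run E
t=14: ready={E} → run E
t=15: ready={E} → run E
t=16: ready={E} → run E
t=17: (idle)
t=18: (idle)
t=19: (idle)

completion order = C, A, E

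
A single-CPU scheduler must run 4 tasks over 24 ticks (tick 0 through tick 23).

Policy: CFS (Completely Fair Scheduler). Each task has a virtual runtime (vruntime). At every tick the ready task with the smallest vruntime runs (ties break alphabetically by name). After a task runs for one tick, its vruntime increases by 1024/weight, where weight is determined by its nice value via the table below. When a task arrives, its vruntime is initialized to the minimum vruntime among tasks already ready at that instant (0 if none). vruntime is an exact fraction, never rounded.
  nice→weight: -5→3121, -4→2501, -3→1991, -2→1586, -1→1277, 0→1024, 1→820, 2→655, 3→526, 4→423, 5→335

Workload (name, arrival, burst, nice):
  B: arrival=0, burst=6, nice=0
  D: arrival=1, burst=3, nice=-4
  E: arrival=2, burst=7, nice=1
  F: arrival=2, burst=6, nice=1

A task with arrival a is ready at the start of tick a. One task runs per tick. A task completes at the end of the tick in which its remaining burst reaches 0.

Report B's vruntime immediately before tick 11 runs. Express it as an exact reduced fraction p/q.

t=0: vr[B=0] → run B
t=1: vr[B=1 D=1] → run B
t=2: vr[B=2 D=1 E=1 F=1] → run D
t=3: vr[B=2 D=3525/2501 E=1 F=1] → run E
t=4: vr[B=2 D=3525/2501 E=461/205 F=1] → run F
t=5: vr[B=2 D=3525/2501 E=461/205 F=461/205] → run D
t=6: vr[B=2 D=4549/2501 E=461/205 F=461/205] → run D
t=7: vr[B=2 E=461/205 F=461/205] → run B
t=8: vr[B=3 E=461/205 F=461/205] → run E
t=9: vr[B=3 E=717/205 F=461/205] → run F
t=10: vr[B=3 E=717/205 F=717/205] → run B
t=11: vr[B=4 E=717/205 F=717/205] → run E
t=12: vr[B=4 E=973/205 F=717/205] → run F
t=13: vr[B=4 E=973/205 F=973/205] → run B
t=14: vr[B=5 E=973/205 F=973/205] → run E
t=15: vr[B=5 E=1229/205 F=973/205] → run F
t=16: vr[B=5 E=1229/205 F=1229/205] → run B
t=17: vr[E=1229/205 F=1229/205] → run E
t=18: vr[E=297/41 F=1229/205] → run F
t=19: vr[E=297/41 F=297/41] → run E
t=20: vr[E=1741/205 F=297/41] → run F
t=21: vr[E=1741/205] → run E
t=22: (idle)
t=23: (idle)

vruntime(B, start of tick 11) = 4/1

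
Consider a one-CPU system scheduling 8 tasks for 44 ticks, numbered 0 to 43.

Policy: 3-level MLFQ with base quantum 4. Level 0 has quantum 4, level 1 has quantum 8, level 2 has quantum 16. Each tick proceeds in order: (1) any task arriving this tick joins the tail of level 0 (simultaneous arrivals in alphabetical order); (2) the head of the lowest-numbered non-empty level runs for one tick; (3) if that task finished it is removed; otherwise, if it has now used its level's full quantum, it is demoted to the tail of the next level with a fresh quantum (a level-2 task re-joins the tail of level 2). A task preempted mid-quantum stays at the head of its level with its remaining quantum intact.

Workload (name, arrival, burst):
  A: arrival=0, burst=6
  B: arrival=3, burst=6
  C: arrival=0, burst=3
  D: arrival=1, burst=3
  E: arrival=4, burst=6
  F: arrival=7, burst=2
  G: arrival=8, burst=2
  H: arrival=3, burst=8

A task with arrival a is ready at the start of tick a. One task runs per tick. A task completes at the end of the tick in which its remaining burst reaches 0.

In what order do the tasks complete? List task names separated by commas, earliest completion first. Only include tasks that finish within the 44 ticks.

t=0: L0/L1/L2 = AC/-/- → run A
t=1: L0/L1/L2 = ACD/-/- → run A
t=2: L0/L1/L2 = ACD/-/- → run A
t=3: L0/L1/L2 = ACDBH/-/- → run A
t=4: L0/L1/L2 = CDBHE/A/- → run C
t=5: L0/L1/L2 = CDBHE/A/- → run C
t=6: L0/L1/L2 = CDBHE/A/- → run C
t=7: L0/L1/L2 = DBHEF/A/- → run D
t=8: L0/L1/L2 = DBHEFG/A/- → run D
t=9: L0/L1/L2 = DBHEFG/A/- → run D
t=10: L0/L1/L2 = BHEFG/A/- → run B
t=11: L0/L1/L2 = BHEFG/A/- → run B
t=12: L0/L1/L2 = BHEFG/A/- → run B
t=13: L0/L1/L2 = BHEFG/A/- → run B
t=14: L0/L1/L2 = HEFG/AB/- → run H
t=15: L0/L1/L2 = HEFG/AB/- → run H
t=16: L0/L1/L2 = HEFG/AB/- → run H
t=17: L0/L1/L2 = HEFG/AB/- → run H
t=18: L0/L1/L2 = EFG/ABH/- → run E
t=19: L0/L1/L2 = EFG/ABH/- → run E
t=20: L0/L1/L2 = EFG/ABH/- → run E
t=21: L0/L1/L2 = EFG/ABH/- → run E
t=22: L0/L1/L2 = FG/ABHE/- → run F
t=23: L0/L1/L2 = FG/ABHE/- → run F
t=24: L0/L1/L2 = G/ABHE/- → run G
t=25: L0/L1/L2 = G/ABHE/- → run G
t=26: L0/L1/L2 = -/ABHE/- → run A
t=27: L0/L1/L2 = -/ABHE/- → run A
t=28: L0/L1/L2 = -/BHE/- → run B
t=29: L0/L1/L2 = -/BHE/- → run B
t=30: L0/L1/L2 = -/HE/- → run H
t=31: L0/L1/L2 = -/HE/- → run H
t=32: L0/L1/L2 = -/HE/- → run H
t=33: L0/L1/L2 = -/HE/- → run H
t=34: L0/L1/L2 = -/E/- → run E
t=35: L0/L1/L2 = -/E/- → run E
t=36: (idle)
t=37: (idle)
t=38: (idle)
t=39: (idle)
t=40: (idle)
t=41: (idle)
t=42: (idle)
t=43: (idle)

completion order = C, D, F, G, A, B, H, E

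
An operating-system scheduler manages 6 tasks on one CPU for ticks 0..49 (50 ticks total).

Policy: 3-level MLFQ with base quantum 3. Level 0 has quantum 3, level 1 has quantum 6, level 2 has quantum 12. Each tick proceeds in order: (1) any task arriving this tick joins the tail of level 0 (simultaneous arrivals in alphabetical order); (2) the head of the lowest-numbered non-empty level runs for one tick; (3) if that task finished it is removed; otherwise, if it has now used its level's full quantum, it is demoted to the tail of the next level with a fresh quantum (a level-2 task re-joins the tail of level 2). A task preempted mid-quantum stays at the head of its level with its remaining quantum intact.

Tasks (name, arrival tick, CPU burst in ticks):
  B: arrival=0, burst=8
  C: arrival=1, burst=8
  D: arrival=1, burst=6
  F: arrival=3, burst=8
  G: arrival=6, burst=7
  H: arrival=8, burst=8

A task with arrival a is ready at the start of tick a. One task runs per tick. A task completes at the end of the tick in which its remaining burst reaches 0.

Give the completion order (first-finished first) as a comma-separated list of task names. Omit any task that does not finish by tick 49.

t=0: L0/L1/L2 = B/-/- → run B
t=1: L0/L1/L2 = BCD/-/- → run B
t=2: L0/L1/L2 = BCD/-/- → run B
t=3: L0/L1/L2 = CDF/B/- → run C
t=4: L0/L1/L2 = CDF/B/- → run C
t=5: L0/L1/L2 = CDF/B/- → run C
t=6: L0/L1/L2 = DFG/BC/- → run D
t=7: L0/L1/L2 = DFG/BC/- → run D
t=8: L0/L1/L2 = DFGH/BC/- → run D
t=9: L0/L1/L2 = FGH/BCD/- → run F
t=10: L0/L1/L2 = FGH/BCD/- → run F
t=11: L0/L1/L2 = FGH/BCD/- → run F
t=12: L0/L1/L2 = GH/BCDF/- → run G
t=13: L0/L1/L2 = GH/BCDF/- → run G
t=14: L0/L1/L2 = GH/BCDF/- → run G
t=15: L0/L1/L2 = H/BCDFG/- → run H
t=16: L0/L1/L2 = H/BCDFG/- → run H
t=17: L0/L1/L2 = H/BCDFG/- → run H
t=18: L0/L1/L2 = -/BCDFGH/- → run B
t=19: L0/L1/L2 = -/BCDFGH/- → run B
t=20: L0/L1/L2 = -/BCDFGH/- → run B
t=21: L0/L1/L2 = -/BCDFGH/- → run B
t=22: L0/L1/L2 = -/BCDFGH/- → run B
t=23: L0/L1/L2 = -/CDFGH/- → run C
t=24: L0/L1/L2 = -/CDFGH/- → run C
t=25: L0/L1/L2 = -/CDFGH/- → run C
t=26: L0/L1/L2 = -/CDFGH/- → run C
t=27: L0/L1/L2 = -/CDFGH/- → run C
t=28: L0/L1/L2 = -/DFGH/- → run D
t=29: L0/L1/L2 = -/DFGH/- → run D
t=30: L0/L1/L2 = -/DFGH/- → run D
t=31: L0/L1/L2 = -/FGH/- → run F
t=32: L0/L1/L2 = -/FGH/- → run F
t=33: L0/L1/L2 = -/FGH/- → run F
t=34: L0/L1/L2 = -/FGH/- → run F
t=35: L0/L1/L2 = -/FGH/- → run F
t=36: L0/L1/L2 = -/GH/- → run G
t=37: L0/L1/L2 = -/GH/- → run G
t=38: L0/L1/L2 = -/GH/- → run G
t=39: L0/L1/L2 = -/GH/- → run G
t=40: L0/L1/L2 = -/H/- → run H
t=41: L0/L1/L2 = -/H/- → run H
t=42: L0/L1/L2 = -/H/- → run H
t=43: L0/L1/L2 = -/H/- → run H
t=44: L0/L1/L2 = -/H/- → run H
t=45: (idle)
t=46: (idle)
t=47: (idle)
t=48: (idle)
t=49: (idle)

completion order = B, C, D, F, G, H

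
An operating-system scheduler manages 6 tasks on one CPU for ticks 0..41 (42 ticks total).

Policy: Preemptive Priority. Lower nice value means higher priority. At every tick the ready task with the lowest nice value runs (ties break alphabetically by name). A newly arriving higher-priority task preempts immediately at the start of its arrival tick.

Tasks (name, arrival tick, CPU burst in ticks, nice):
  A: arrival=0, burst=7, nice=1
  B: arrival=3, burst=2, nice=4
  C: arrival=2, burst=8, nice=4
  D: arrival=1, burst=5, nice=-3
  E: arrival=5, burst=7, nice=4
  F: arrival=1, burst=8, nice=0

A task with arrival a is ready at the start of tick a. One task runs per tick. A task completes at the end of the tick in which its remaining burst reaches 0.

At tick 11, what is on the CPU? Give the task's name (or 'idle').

t=0: ready={A} → run A
t=1: ready={A,D,F} → run D
t=2: ready={A,C,D,F} → run D
t=3: ready={A,B,C,D,F} → run D
t=4: ready={A,B,C,D,F} → run D
t=5: ready={A,B,C,D,E,F} → run D
t=6: ready={A,B,C,E,F} → run F
t=7: ready={A,B,C,E,F} → run F
t=8: ready={A,B,C,E,F} → run F
t=9: ready={A,B,C,E,F} → run F
t=10: ready={A,B,C,E,F} → run F
t=11: ready={A,B,C,E,F} → run F
t=12: ready={A,B,C,E,F} → run F
t=13: ready={A,B,C,E,F} → run F
t=14: ready={A,B,C,E} → run A
t=15: ready={A,B,C,E} → run A
t=16: ready={A,B,C,E} → run A
t=17: ready={A,B,C,E} → run A
t=18: ready={A,B,C,E} → run A
t=19: ready={A,B,C,E} → run A
t=20: ready={B,C,E} → run B
t=21: ready={B,C,E} → run B
t=22: ready={C,E} → run C
t=23: ready={C,E} → run C
t=24: ready={C,E} → run C
t=25: ready={C,E} → run C
t=26: ready={C,E} → run C
t=27: ready={C,E} → run C
t=28: ready={C,E} → run C
t=29: ready={C,E} → run C
t=30: ready={E} → run E
t=31: ready={E} → run E
t=32: ready={E} → run E
t=33: ready={E} → run E
t=34: ready={E} → run E
t=35: ready={E} → run E
t=36: ready={E} → run E
t=37: (idle)
t=38: (idle)
t=39: (idle)
t=40: (idle)
t=41: (idle)

running at tick 11 = F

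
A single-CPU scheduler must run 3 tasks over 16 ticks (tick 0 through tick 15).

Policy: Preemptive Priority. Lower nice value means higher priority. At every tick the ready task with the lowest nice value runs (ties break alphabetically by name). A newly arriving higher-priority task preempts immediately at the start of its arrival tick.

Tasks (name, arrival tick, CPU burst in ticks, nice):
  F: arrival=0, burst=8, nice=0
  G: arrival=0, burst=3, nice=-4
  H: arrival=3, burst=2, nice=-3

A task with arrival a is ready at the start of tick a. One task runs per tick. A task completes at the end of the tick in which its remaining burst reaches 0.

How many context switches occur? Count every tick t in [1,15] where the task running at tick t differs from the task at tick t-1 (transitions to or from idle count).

t=0: ready={F,G} → run G
t=1: ready={F,G} → run G
t=2: ready={F,G} → run G
t=3: ready={F,H} → run H
t=4: ready={F,H} → run H
t=5: ready={F} → run F
t=6: ready={F} → run F
t=7: ready={F} → run F
t=8: ready={F} → run F
t=9: ready={F} → run F
t=10: ready={F} → run F
t=11: ready={F} → run F
t=12: ready={F} → run F
t=13: (idle)
t=14: (idle)
t=15: (idle)

context switches = 3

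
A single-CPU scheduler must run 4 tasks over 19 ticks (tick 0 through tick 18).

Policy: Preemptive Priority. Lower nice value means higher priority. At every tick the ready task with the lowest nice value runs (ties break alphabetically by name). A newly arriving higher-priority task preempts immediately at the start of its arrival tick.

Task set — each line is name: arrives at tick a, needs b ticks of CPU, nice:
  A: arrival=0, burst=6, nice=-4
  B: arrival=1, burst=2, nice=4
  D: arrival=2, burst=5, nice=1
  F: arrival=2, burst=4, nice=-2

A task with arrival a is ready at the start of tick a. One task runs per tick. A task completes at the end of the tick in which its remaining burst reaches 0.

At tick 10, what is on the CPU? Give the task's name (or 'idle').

t=0: ready={A} → run A
t=1: ready={A,B} → run A
t=2: ready={A,B,D,F} → run A
t=3: ready={A,B,D,F} → run A
t=4: ready={A,B,D,F} → run A
t=5: ready={A,B,D,F} → run A
t=6: ready={B,D,F} → run F
t=7: ready={B,D,F} → run F
t=8: ready={B,D,F} → run F
t=9: ready={B,D,F} → run F
t=10: ready={B,D} → run D
t=11: ready={B,D} → run D
t=12: ready={B,D} → run D
t=13: ready={B,D} → run D
t=14: ready={B,D} → run D
t=15: ready={B} → run B
t=16: ready={B} → run B
t=17: (idle)
t=18: (idle)

running at tick 10 = D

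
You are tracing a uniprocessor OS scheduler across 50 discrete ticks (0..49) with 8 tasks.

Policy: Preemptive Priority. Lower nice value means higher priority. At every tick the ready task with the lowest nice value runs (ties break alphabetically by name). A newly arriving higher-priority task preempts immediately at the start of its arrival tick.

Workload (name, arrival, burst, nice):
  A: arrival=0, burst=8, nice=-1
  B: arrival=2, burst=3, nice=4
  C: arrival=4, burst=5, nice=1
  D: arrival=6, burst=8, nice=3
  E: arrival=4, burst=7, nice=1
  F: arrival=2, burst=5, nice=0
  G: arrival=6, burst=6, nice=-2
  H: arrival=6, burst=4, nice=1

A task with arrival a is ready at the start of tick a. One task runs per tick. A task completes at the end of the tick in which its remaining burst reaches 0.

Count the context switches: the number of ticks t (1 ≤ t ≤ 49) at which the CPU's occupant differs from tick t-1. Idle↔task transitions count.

context switches = 9

t=0: ready={A} → run A
t=1: ready={A} → run A
t=2: ready={A,B,F} → run A
t=3: ready={A,B,F} → run A
t=4: ready={A,B,C,E,F} → run A
t=5: ready={A,B,C,E,F} → run A
t=6: ready={A,B,C,D,E,F,G,H} → run G
t=7: ready={A,B,C,D,E,F,G,H} → run G
t=8: ready={A,B,C,D,E,F,G,H} → run G
t=9: ready={A,B,C,D,E,F,G,H} → run G
t=10: ready={A,B,C,D,E,F,G,H} → run G
t=11: ready={A,B,C,D,E,F,G,H} → run G
t=12: ready={A,B,C,D,E,F,H} → run A
t=13: ready={A,B,C,D,E,F,H} → run A
t=14: ready={B,C,D,E,F,H} → run F
t=15: ready={B,C,D,E,F,H} → run F
t=16: ready={B,C,D,E,F,H} → run F
t=17: ready={B,C,D,E,F,H} → run F
t=18: ready={B,C,D,E,F,H} → run F
t=19: ready={B,C,D,E,H} → run C
t=20: ready={B,C,D,E,H} → run C
t=21: ready={B,C,D,E,H} → run C
t=22: ready={B,C,D,E,H} → run C
t=23: ready={B,C,D,E,H} → run C
t=24: ready={B,D,E,H} → run E
t=25: ready={B,D,E,H} → run E
t=26: ready={B,D,E,H} → run E
t=27: ready={B,D,E,H} → run E
t=28: ready={B,D,E,H} → run E
t=29: ready={B,D,E,H} → run E
t=30: ready={B,D,E,H} → run E
t=31: ready={B,D,H} → run H
t=32: ready={B,D,H} → run H
t=33: ready={B,D,H} → run H
t=34: ready={B,D,H} → run H
t=35: ready={B,D} → run D
t=36: ready={B,D} → run D
t=37: ready={B,D} → run D
t=38: ready={B,D} → run D
t=39: ready={B,D} → run D
t=40: ready={B,D} → run D
t=41: ready={B,D} → run D
t=42: ready={B,D} → run D
t=43: ready={B} → run B
t=44: ready={B} → run B
t=45: ready={B} → run B
t=46: (idle)
t=47: (idle)
t=48: (idle)
t=49: (idle)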